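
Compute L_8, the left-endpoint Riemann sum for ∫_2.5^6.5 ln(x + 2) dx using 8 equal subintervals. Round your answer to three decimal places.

Δx = (6.5 − 2.5)/8 = 0.5.
Left endpoints: 2.5, 3, 3.5, 4, 4.5, 5, 5.5, 6.
f(2.5) ≈ 1.504, f(3) ≈ 1.609, f(3.5) ≈ 1.705, f(4) ≈ 1.792, f(4.5) ≈ 1.872, f(5) ≈ 1.946, f(5.5) ≈ 2.015, f(6) ≈ 2.079.
Sum = Δx · [f(2.5) + f(3) + f(3.5) + ...].
Sum ≈ 7.261.

7.261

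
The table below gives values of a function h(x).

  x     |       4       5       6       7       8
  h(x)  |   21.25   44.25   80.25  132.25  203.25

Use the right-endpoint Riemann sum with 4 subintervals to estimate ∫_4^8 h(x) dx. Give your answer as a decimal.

Δx = 1.
Sum = 1·[44.25 + 80.25 + 132.25 + 203.25] = 460.

460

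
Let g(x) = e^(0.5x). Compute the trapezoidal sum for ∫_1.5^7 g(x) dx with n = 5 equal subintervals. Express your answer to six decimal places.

63.551920

Δx = (7 − 1.5)/5 = 1.1.
g(1.5) ≈ 2.117000, g(2.6) ≈ 3.669297, g(3.7) ≈ 6.359820, g(4.8) ≈ 11.023176, g(5.9) ≈ 19.105954, g(7) ≈ 33.115452.
T_5 = (Δx/2)·[g(x_0) + 2g(x_1) + ... + 2g(x_{4}) + g(x_5)].
Sum ≈ 63.551920.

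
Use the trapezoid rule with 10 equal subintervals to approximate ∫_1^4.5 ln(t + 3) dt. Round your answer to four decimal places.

6.0654

Δt = (4.5 − 1)/10 = 0.35.
f(1) ≈ 1.3863, f(1.35) ≈ 1.4702, f(1.7) ≈ 1.5476, f(2.05) ≈ 1.6194, f(2.4) ≈ 1.6864, f(2.75) ≈ 1.7492, f(3.1) ≈ 1.8083, f(3.45) ≈ 1.8641, f(3.8) ≈ 1.9169, f(4.15) ≈ 1.9671, f(4.5) ≈ 2.0149.
T_10 = (Δt/2)·[f(t_0) + 2f(t_1) + ... + 2f(t_{9}) + f(t_10)].
Sum ≈ 6.0654.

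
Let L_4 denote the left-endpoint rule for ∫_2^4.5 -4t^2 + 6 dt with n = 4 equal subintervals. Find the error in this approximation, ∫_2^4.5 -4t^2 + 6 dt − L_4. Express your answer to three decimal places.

Exact integral: ∫_2^4.5 f(t) dt ≈ -95.83333.
L_4 = -76.171875.
Error ≈ -95.83333 − (-76.171875) ≈ -19.661.

-19.661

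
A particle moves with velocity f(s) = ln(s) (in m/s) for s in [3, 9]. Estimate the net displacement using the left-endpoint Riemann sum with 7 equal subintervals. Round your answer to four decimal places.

9.9948

Δs = (9 − 3)/7 = 6/7.
Left endpoints: 3, 27/7, 33/7, 39/7, 45/7, 51/7, 57/7.
f(3) ≈ 1.0986, f(27/7) ≈ 1.3499, f(33/7) ≈ 1.5506, f(39/7) ≈ 1.7177, f(45/7) ≈ 1.8608, f(51/7) ≈ 1.9859, f(57/7) ≈ 2.0971.
Sum = Δs · [f(3) + f(27/7) + f(33/7) + ...].
Sum ≈ 9.9948.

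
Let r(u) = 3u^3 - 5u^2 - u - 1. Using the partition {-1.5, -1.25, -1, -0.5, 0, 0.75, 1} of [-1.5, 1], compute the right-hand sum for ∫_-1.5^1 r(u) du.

-10.390625

Subinterval widths: 0.25, 0.25, 0.5, 0.5, 0.75, 0.25.
Right endpoints: -1.25, -1, -0.5, 0, 0.75, 1.
r(-1.25) = -13.421875, r(-1) = -8, r(-0.5) = -2.125, r(0) = -1, r(0.75) = -3.296875, r(1) = -4.
Sum = Σ Δu_i · r(u_i).
Sum = -10.390625.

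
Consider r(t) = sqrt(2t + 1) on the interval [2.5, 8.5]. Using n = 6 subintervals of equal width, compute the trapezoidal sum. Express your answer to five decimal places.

Δt = (8.5 − 2.5)/6 = 1.
r(2.5) ≈ 2.44949, r(3.5) ≈ 2.82843, r(4.5) ≈ 3.16228, r(5.5) ≈ 3.46410, r(6.5) ≈ 3.74166, r(7.5) ≈ 4.00000, r(8.5) ≈ 4.24264.
T_6 = (Δt/2)·[r(t_0) + 2r(t_1) + ... + 2r(t_{5}) + r(t_6)].
Sum ≈ 20.54253.

20.54253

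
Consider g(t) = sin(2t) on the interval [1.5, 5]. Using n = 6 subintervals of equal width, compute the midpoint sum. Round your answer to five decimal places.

Δt = (5 − 1.5)/6 = 7/12.
Midpoints: 43/24, 2.375, 71/24, 85/24, 4.125, 113/24.
g(43/24) ≈ -0.42751, g(2.375) ≈ -0.99929, g(71/24) ≈ -0.35837, g(85/24) ≈ 0.71746, g(4.125) ≈ 0.92260, g(113/24) ≈ 0.00811.
Sum = Δt · [g(43/24) + g(2.375) + g(71/24) + ...].
Sum ≈ -0.07992.

-0.07992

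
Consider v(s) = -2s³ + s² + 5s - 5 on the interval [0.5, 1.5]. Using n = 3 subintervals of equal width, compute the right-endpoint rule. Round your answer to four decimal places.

Δs = (1.5 − 0.5)/3 = 1/3.
Right endpoints: 5/6, 7/6, 1.5.
v(5/6) = -35/27, v(7/6) = -53/54, v(1.5) = -2.
Sum = Δs · [v(5/6) + v(7/6) + v(1.5)].
Sum ≈ -1.4259.

-1.4259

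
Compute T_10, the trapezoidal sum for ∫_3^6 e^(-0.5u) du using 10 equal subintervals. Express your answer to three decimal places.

Δu = (6 − 3)/10 = 0.3.
f(3) ≈ 0.223, f(3.3) ≈ 0.192, f(3.6) ≈ 0.165, f(3.9) ≈ 0.142, f(4.2) ≈ 0.122, f(4.5) ≈ 0.105, f(4.8) ≈ 0.091, f(5.1) ≈ 0.078, f(5.4) ≈ 0.067, f(5.7) ≈ 0.058, f(6) ≈ 0.050.
T_10 = (Δu/2)·[f(u_0) + 2f(u_1) + ... + 2f(u_{9}) + f(u_10)].
Sum ≈ 0.347.

0.347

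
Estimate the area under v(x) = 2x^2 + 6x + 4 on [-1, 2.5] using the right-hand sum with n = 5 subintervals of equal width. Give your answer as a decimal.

Δx = (2.5 − (-1))/5 = 0.7.
Right endpoints: -0.3, 0.4, 1.1, 1.8, 2.5.
v(-0.3) = 2.38, v(0.4) = 6.72, v(1.1) = 13.02, v(1.8) = 21.28, v(2.5) = 31.5.
Sum = Δx · [v(-0.3) + v(0.4) + v(1.1) + v(1.8) + v(2.5)].
Sum = 52.43.

52.43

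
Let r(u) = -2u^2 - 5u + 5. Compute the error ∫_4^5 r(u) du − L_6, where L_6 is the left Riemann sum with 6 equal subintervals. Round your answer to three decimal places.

Exact integral: ∫_4^5 r(u) du ≈ -58.16667.
L_6 ≈ -56.25926.
Error ≈ -58.16667 − (-56.25926) ≈ -1.907.

-1.907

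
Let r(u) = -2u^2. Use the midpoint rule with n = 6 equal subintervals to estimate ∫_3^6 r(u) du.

Δu = (6 − 3)/6 = 0.5.
Midpoints: 3.25, 3.75, 4.25, 4.75, 5.25, 5.75.
r(3.25) = -21.125, r(3.75) = -28.125, r(4.25) = -36.125, r(4.75) = -45.125, r(5.25) = -55.125, r(5.75) = -66.125.
Sum = Δu · [r(3.25) + r(3.75) + r(4.25) + ...].
Sum = -125.875.

-125.875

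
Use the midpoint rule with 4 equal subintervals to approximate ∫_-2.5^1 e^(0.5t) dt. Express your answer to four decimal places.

2.7028

Δt = (1 − (-2.5))/4 = 0.875.
Midpoints: -2.0625, -1.1875, -0.3125, 0.5625.
f(-2.0625) ≈ 0.3566, f(-1.1875) ≈ 0.5523, f(-0.3125) ≈ 0.8553, f(0.5625) ≈ 1.3248.
Sum = Δt · [f(-2.0625) + f(-1.1875) + f(-0.3125) + f(0.5625)].
Sum ≈ 2.7028.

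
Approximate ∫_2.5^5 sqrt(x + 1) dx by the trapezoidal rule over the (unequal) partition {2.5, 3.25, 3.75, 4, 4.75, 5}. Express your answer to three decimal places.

Subinterval widths: 0.75, 0.5, 0.25, 0.75, 0.25.
f(2.5) ≈ 1.871, f(3.25) ≈ 2.062, f(3.75) ≈ 2.179, f(4) ≈ 2.236, f(4.75) ≈ 2.398, f(5) ≈ 2.449.
On each subinterval the trapezoid contributes (Δx_i/2)·[f(x_{i-1}) + f(x_i)].
Sum ≈ 5.431.

5.431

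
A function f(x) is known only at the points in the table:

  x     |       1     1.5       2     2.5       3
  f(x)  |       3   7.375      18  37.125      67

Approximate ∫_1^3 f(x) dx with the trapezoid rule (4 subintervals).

Δx = 0.5.
T_4 = (0.5/2)·[3 + 2·7.375 + 2·18 + 2·37.125 + 67] = 48.75.

48.75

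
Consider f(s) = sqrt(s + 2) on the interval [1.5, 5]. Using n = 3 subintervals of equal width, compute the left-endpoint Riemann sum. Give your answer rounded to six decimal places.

7.520689

Δs = (5 − 1.5)/3 = 7/6.
Left endpoints: 1.5, 8/3, 23/6.
f(1.5) ≈ 1.870829, f(8/3) ≈ 2.160247, f(23/6) ≈ 2.415229.
Sum = Δs · [f(1.5) + f(8/3) + f(23/6)].
Sum ≈ 7.520689.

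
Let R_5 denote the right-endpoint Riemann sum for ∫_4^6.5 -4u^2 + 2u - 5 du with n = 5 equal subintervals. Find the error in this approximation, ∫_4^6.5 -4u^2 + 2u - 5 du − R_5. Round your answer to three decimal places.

25.417

Exact integral: ∫_4^6.5 f(u) du ≈ -267.08333.
R_5 = -292.5.
Error ≈ -267.08333 − (-292.5) ≈ 25.417.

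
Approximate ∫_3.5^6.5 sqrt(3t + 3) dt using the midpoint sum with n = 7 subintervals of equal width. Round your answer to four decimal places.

Δt = (6.5 − 3.5)/7 = 3/7.
Midpoints: 26/7, 29/7, 32/7, 5, 38/7, 41/7, 44/7.
f(26/7) ≈ 3.7607, f(29/7) ≈ 3.9279, f(32/7) ≈ 4.0883, f(5) ≈ 4.2426, f(38/7) ≈ 4.3916, f(41/7) ≈ 4.5356, f(44/7) ≈ 4.6752.
Sum = Δt · [f(26/7) + f(29/7) + f(32/7) + ...].
Sum ≈ 12.6951.

12.6951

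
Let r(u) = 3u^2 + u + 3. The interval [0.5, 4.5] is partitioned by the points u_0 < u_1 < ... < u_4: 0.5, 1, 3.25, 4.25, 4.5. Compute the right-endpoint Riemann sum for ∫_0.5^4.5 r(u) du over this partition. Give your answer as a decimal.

Subinterval widths: 0.5, 2.25, 1, 0.25.
Right endpoints: 1, 3.25, 4.25, 4.5.
r(1) = 7, r(3.25) = 37.9375, r(4.25) = 61.4375, r(4.5) = 68.25.
Sum = Σ Δu_i · r(u_i).
Sum = 167.359375.

167.359375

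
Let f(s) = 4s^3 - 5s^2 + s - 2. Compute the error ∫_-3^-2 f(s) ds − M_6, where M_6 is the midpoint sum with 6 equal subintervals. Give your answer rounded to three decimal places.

-0.081

Exact integral: ∫_-3^-2 f(s) ds ≈ -101.16667.
M_6 ≈ -101.08565.
Error ≈ -101.16667 − (-101.08565) ≈ -0.081.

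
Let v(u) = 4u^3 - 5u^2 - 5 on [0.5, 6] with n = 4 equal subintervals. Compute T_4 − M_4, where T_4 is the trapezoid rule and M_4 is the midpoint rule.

T_4 = 967.5703125.
M_4 = 879.18359375.
T_4 − M_4 = 88.38671875.

88.38671875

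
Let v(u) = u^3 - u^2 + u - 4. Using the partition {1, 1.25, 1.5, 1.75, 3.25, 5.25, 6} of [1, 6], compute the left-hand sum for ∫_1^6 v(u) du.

Subinterval widths: 0.25, 0.25, 0.25, 1.5, 2, 0.75.
Left endpoints: 1, 1.25, 1.5, 1.75, 3.25, 5.25.
v(1) = -3, v(1.25) = -2.359375, v(1.5) = -1.375, v(1.75) = 0.046875, v(3.25) = 23.015625, v(5.25) = 118.390625.
Sum = Σ Δu_i · v(u_i).
Sum = 133.2109375.

133.2109375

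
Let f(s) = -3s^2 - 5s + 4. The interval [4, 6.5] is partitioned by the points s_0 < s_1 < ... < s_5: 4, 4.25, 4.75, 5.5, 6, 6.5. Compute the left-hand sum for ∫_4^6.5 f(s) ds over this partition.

Subinterval widths: 0.25, 0.5, 0.75, 0.5, 0.5.
Left endpoints: 4, 4.25, 4.75, 5.5, 6.
f(4) = -64, f(4.25) = -71.4375, f(4.75) = -87.4375, f(5.5) = -114.25, f(6) = -134.
Sum = Σ Δs_i · f(s_i).
Sum = -241.421875.

-241.421875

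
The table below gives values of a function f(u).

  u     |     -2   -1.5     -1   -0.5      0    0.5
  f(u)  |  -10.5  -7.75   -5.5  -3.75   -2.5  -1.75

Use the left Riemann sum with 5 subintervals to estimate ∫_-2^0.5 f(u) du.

-15

Δu = 0.5.
Sum = 0.5·[(-10.5) + (-7.75) + (-5.5) + (-3.75) + (-2.5)] = -15.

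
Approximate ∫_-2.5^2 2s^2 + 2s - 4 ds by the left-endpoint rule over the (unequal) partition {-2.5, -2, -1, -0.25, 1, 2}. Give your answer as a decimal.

Subinterval widths: 0.5, 1, 0.75, 1.25, 1.
Left endpoints: -2.5, -2, -1, -0.25, 1.
f(-2.5) = 3.5, f(-2) = 0, f(-1) = -4, f(-0.25) = -4.375, f(1) = 0.
Sum = Σ Δs_i · f(s_i).
Sum = -6.71875.

-6.71875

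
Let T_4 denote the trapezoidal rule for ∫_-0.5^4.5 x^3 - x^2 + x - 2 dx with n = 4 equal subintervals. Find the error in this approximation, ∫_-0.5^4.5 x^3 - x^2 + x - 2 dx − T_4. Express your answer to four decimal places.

-6.5104

Exact integral: ∫_-0.5^4.5 f(x) dx ≈ 72.083333.
T_4 = 78.59375.
Error ≈ 72.083333 − 78.59375 ≈ -6.5104.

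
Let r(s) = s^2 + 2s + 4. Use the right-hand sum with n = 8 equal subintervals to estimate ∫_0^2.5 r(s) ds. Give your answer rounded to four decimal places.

23.2568

Δs = (2.5 − 0)/8 = 0.3125.
Right endpoints: 0.3125, 0.625, 0.9375, 1.25, 1.5625, 1.875, 2.1875, 2.5.
r(0.3125) = 4.72265625, r(0.625) = 5.640625, r(0.9375) = 6.75390625, r(1.25) = 8.0625, r(1.5625) = 9.56640625, r(1.875) = 11.265625, r(2.1875) = 13.16015625, r(2.5) = 15.25.
Sum = Δs · [r(0.3125) + r(0.625) + r(0.9375) + ...].
Sum ≈ 23.2568.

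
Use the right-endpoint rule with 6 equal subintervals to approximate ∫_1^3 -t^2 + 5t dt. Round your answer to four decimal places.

Δt = (3 − 1)/6 = 1/3.
Right endpoints: 4/3, 5/3, 2, 7/3, 8/3, 3.
f(4/3) = 44/9, f(5/3) = 50/9, f(2) = 6, f(7/3) = 56/9, f(8/3) = 56/9, f(3) = 6.
Sum = Δt · [f(4/3) + f(5/3) + f(2) + ...].
Sum ≈ 11.6296.

11.6296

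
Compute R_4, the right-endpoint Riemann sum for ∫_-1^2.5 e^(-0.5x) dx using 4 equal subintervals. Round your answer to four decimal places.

2.1718

Δx = (2.5 − (-1))/4 = 0.875.
Right endpoints: -0.125, 0.75, 1.625, 2.5.
f(-0.125) ≈ 1.0645, f(0.75) ≈ 0.6873, f(1.625) ≈ 0.4437, f(2.5) ≈ 0.2865.
Sum = Δx · [f(-0.125) + f(0.75) + f(1.625) + f(2.5)].
Sum ≈ 2.1718.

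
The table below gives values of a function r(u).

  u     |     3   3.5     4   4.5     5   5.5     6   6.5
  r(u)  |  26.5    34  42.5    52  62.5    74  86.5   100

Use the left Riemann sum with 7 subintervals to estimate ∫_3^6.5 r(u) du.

189

Δu = 0.5.
Sum = 0.5·[26.5 + 34 + 42.5 + 52 + 62.5 + 74 + 86.5] = 189.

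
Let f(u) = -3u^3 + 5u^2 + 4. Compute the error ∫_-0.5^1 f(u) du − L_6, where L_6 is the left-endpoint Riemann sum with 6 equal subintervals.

Exact integral: ∫_-0.5^1 f(u) du = 7.171875.
L_6 = 7.16796875.
Error = 7.171875 − 7.16796875 = 0.00390625.

0.00390625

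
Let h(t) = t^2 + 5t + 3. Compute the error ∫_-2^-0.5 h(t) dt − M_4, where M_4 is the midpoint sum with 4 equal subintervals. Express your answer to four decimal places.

Exact integral: ∫_-2^-0.5 h(t) dt = -2.25.
M_4 ≈ -2.267578.
Error ≈ -2.25 − (-2.267578) ≈ 0.0176.

0.0176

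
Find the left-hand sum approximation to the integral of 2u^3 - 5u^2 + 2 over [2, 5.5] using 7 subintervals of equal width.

148.75

Δu = (5.5 − 2)/7 = 0.5.
Left endpoints: 2, 2.5, 3, 3.5, 4, 4.5, 5.
f(2) = -2, f(2.5) = 2, f(3) = 11, f(3.5) = 26.5, f(4) = 50, f(4.5) = 83, f(5) = 127.
Sum = Δu · [f(2) + f(2.5) + f(3) + ...].
Sum = 148.75.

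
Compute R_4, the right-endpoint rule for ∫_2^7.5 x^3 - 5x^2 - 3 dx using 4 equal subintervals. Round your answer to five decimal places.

Δx = (7.5 − 2)/4 = 1.375.
Right endpoints: 3.375, 4.75, 6.125, 7.5.
f(3.375) = -11013/512, f(4.75) = -8.640625, f(6.125) = 20073/512, f(7.5) = 137.625.
Sum = Δx · [f(3.375) + f(4.75) + f(6.125) + f(7.5)].
Sum ≈ 201.68457.

201.68457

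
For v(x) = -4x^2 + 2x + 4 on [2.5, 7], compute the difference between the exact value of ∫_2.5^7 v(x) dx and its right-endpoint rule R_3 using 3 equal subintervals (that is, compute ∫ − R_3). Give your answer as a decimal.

128.25

Exact integral: ∫_2.5^7 v(x) dx = -375.75.
R_3 = -504.
Error = -375.75 − (-504) = 128.25.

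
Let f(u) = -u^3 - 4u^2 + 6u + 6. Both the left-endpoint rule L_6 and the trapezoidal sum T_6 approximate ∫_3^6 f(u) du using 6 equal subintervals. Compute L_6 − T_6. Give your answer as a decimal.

69.75

L_6 = -389.1875.
T_6 = -458.9375.
L_6 − T_6 = 69.75.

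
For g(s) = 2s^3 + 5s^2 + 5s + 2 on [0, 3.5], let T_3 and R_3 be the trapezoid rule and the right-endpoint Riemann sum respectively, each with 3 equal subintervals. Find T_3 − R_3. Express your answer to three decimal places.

T_3 ≈ 196.42130.
R_3 ≈ 292.37963.
T_3 − R_3 ≈ -95.958.

-95.958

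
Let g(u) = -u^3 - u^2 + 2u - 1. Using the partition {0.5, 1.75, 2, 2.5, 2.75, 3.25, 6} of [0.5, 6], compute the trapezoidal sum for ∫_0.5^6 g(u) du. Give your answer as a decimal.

-419.0859375

Subinterval widths: 1.25, 0.25, 0.5, 0.25, 0.5, 2.75.
g(0.5) = -0.375, g(1.75) = -5.921875, g(2) = -9, g(2.5) = -17.875, g(2.75) = -23.859375, g(3.25) = -39.390625, g(6) = -241.
On each subinterval the trapezoid contributes (Δu_i/2)·[g(u_{i-1}) + g(u_i)].
Sum = -419.0859375.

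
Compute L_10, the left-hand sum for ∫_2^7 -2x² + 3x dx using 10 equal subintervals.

Δx = (7 − 2)/10 = 0.5.
Left endpoints: 2, 2.5, 3, 3.5, 4, 4.5, 5, 5.5, 6, 6.5.
f(2) = -2, f(2.5) = -5, f(3) = -9, f(3.5) = -14, f(4) = -20, f(4.5) = -27, f(5) = -35, f(5.5) = -44, f(6) = -54, f(6.5) = -65.
Sum = Δx · [f(2) + f(2.5) + f(3) + ...].
Sum = -137.5.

-137.5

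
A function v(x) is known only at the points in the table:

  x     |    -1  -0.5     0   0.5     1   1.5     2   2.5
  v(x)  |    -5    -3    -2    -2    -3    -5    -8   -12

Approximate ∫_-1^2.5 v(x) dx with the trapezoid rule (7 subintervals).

-15.75

Δx = 0.5.
T_7 = (0.5/2)·[(-5) + 2·(-3) + 2·(-2) + 2·(-2) + 2·(-3) + 2·(-5) + 2·(-8) + (-12)] = -15.75.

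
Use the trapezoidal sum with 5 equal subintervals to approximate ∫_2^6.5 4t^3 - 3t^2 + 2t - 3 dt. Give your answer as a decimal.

Δt = (6.5 − 2)/5 = 0.9.
f(2) = 21, f(2.9) = 75.126, f(3.8) = 180.768, f(4.7) = 355.422, f(5.6) = 616.584, f(6.5) = 981.75.
T_5 = (Δt/2)·[f(t_0) + 2f(t_1) + ... + 2f(t_{4}) + f(t_5)].
Sum = 1556.3475.

1556.3475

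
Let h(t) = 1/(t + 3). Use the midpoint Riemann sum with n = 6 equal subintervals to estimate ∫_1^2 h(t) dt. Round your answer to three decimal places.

0.223

Δt = (2 − 1)/6 = 1/6.
Midpoints: 13/12, 1.25, 17/12, 19/12, 1.75, 23/12.
h(13/12) = 12/49, h(1.25) = 4/17, h(17/12) = 12/53, h(19/12) = 12/55, h(1.75) = 4/19, h(23/12) = 12/59.
Sum = Δt · [h(13/12) + h(1.25) + h(17/12) + ...].
Sum ≈ 0.223.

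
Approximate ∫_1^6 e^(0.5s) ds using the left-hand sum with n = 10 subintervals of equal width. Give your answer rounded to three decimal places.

32.456

Δs = (6 − 1)/10 = 0.5.
Left endpoints: 1, 1.5, 2, 2.5, 3, 3.5, 4, 4.5, 5, 5.5.
f(1) ≈ 1.649, f(1.5) ≈ 2.117, f(2) ≈ 2.718, f(2.5) ≈ 3.490, f(3) ≈ 4.482, f(3.5) ≈ 5.755, f(4) ≈ 7.389, f(4.5) ≈ 9.488, f(5) ≈ 12.182, f(5.5) ≈ 15.643.
Sum = Δs · [f(1) + f(1.5) + f(2) + ...].
Sum ≈ 32.456.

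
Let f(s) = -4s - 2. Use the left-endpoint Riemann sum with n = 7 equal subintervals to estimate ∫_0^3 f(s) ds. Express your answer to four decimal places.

-21.4286

Δs = (3 − 0)/7 = 3/7.
Left endpoints: 0, 3/7, 6/7, 9/7, 12/7, 15/7, 18/7.
f(0) = -2, f(3/7) = -26/7, f(6/7) = -38/7, f(9/7) = -50/7, f(12/7) = -62/7, f(15/7) = -74/7, f(18/7) = -86/7.
Sum = Δs · [f(0) + f(3/7) + f(6/7) + ...].
Sum ≈ -21.4286.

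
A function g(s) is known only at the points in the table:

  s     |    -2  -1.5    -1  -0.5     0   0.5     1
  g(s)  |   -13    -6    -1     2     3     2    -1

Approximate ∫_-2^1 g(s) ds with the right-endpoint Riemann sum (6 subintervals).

Δs = 0.5.
Sum = 0.5·[(-6) + (-1) + 2 + 3 + 2 + (-1)] = -0.5.

-0.5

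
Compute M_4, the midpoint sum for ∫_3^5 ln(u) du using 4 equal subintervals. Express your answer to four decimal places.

2.7527

Δu = (5 − 3)/4 = 0.5.
Midpoints: 3.25, 3.75, 4.25, 4.75.
f(3.25) ≈ 1.1787, f(3.75) ≈ 1.3218, f(4.25) ≈ 1.4469, f(4.75) ≈ 1.5581.
Sum = Δu · [f(3.25) + f(3.75) + f(4.25) + f(4.75)].
Sum ≈ 2.7527.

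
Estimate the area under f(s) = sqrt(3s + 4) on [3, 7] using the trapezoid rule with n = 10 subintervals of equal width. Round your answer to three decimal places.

17.360

Δs = (7 − 3)/10 = 0.4.
f(3) ≈ 3.606, f(3.4) ≈ 3.768, f(3.8) ≈ 3.924, f(4.2) ≈ 4.074, f(4.6) ≈ 4.219, f(5) ≈ 4.359, f(5.4) ≈ 4.494, f(5.8) ≈ 4.626, f(6.2) ≈ 4.754, f(6.6) ≈ 4.879, f(7) ≈ 5.000.
T_10 = (Δs/2)·[f(s_0) + 2f(s_1) + ... + 2f(s_{9}) + f(s_10)].
Sum ≈ 17.360.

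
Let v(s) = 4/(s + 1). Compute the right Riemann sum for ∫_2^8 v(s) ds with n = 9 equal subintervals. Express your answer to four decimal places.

4.1127

Δs = (8 − 2)/9 = 2/3.
Right endpoints: 8/3, 10/3, 4, 14/3, 16/3, 6, 20/3, 22/3, 8.
v(8/3) = 12/11, v(10/3) = 12/13, v(4) = 0.8, v(14/3) = 12/17, v(16/3) = 12/19, v(6) = 4/7, v(20/3) = 12/23, v(22/3) = 0.48, v(8) = 4/9.
Sum = Δs · [v(8/3) + v(10/3) + v(4) + ...].
Sum ≈ 4.1127.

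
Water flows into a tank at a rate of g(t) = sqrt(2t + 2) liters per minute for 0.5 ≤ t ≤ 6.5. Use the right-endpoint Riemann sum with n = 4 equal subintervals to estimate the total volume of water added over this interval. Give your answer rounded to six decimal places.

19.179862

Δt = (6.5 − 0.5)/4 = 1.5.
Right endpoints: 2, 3.5, 5, 6.5.
g(2) ≈ 2.449490, g(3.5) ≈ 3.000000, g(5) ≈ 3.464102, g(6.5) ≈ 3.872983.
Sum = Δt · [g(2) + g(3.5) + g(5) + g(6.5)].
Sum ≈ 19.179862.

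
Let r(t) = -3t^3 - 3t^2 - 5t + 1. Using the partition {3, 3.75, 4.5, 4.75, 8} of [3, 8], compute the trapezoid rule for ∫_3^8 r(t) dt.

Subinterval widths: 0.75, 0.75, 0.25, 3.25.
r(3) = -122, r(3.75) = -218.140625, r(4.5) = -355.625, r(4.75) = -411.953125, r(8) = -1767.
On each subinterval the trapezoid contributes (Δt_i/2)·[r(t_{i-1}) + r(t_i)].
Sum = -3979.4609375.

-3979.4609375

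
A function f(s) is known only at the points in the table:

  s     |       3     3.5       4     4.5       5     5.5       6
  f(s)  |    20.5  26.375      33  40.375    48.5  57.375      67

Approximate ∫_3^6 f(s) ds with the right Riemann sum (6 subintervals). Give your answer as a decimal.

136.3125

Δs = 0.5.
Sum = 0.5·[26.375 + 33 + 40.375 + 48.5 + 57.375 + 67] = 136.3125.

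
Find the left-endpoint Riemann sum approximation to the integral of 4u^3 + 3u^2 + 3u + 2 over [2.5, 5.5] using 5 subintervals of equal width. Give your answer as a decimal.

Δu = (5.5 − 2.5)/5 = 0.6.
Left endpoints: 2.5, 3.1, 3.7, 4.3, 4.9.
f(2.5) = 90.75, f(3.1) = 159.294, f(3.7) = 256.782, f(4.3) = 388.398, f(4.9) = 559.326.
Sum = Δu · [f(2.5) + f(3.1) + f(3.7) + f(4.3) + f(4.9)].
Sum = 872.73.

872.73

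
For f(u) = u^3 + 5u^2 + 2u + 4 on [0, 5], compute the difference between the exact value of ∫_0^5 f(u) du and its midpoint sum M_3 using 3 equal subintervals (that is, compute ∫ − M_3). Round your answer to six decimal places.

14.467593

Exact integral: ∫_0^5 f(u) du ≈ 409.58333333.
M_3 ≈ 395.11574074.
Error ≈ 409.58333333 − 395.11574074 ≈ 14.467593.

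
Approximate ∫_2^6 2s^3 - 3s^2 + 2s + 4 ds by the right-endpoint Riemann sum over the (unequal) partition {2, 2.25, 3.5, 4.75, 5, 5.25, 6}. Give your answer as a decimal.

636.7734375

Subinterval widths: 0.25, 1.25, 1.25, 0.25, 0.25, 0.75.
Right endpoints: 2.25, 3.5, 4.75, 5, 5.25, 6.
f(2.25) = 16.09375, f(3.5) = 60, f(4.75) = 160.15625, f(5) = 189, f(5.25) = 221.21875, f(6) = 340.
Sum = Σ Δs_i · f(s_i).
Sum = 636.7734375.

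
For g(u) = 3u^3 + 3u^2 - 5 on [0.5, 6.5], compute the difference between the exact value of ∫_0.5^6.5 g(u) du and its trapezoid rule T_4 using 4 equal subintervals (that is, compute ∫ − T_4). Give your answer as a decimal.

Exact integral: ∫_0.5^6.5 g(u) du = 1583.25.
T_4 = 1660.875.
Error = 1583.25 − 1660.875 = -77.625.

-77.625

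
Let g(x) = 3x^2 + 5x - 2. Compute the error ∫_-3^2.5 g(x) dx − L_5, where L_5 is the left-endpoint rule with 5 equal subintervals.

7.26

Exact integral: ∫_-3^2.5 g(x) dx = 24.75.
L_5 = 17.49.
Error = 24.75 − 17.49 = 7.26.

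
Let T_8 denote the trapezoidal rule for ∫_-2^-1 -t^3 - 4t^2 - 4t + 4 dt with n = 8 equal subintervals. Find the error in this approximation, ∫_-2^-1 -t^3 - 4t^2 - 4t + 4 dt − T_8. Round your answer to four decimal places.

Exact integral: ∫_-2^-1 f(t) dt ≈ 4.416667.
T_8 = 4.41796875.
Error ≈ 4.416667 − 4.41796875 ≈ -0.0013.

-0.0013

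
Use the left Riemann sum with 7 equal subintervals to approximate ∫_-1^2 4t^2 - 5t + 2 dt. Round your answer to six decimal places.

11.510204

Δt = (2 − (-1))/7 = 3/7.
Left endpoints: -1, -4/7, -1/7, 2/7, 5/7, 8/7, 11/7.
f(-1) = 11, f(-4/7) = 302/49, f(-1/7) = 137/49, f(2/7) = 44/49, f(5/7) = 23/49, f(8/7) = 74/49, f(11/7) = 197/49.
Sum = Δt · [f(-1) + f(-4/7) + f(-1/7) + ...].
Sum ≈ 11.510204.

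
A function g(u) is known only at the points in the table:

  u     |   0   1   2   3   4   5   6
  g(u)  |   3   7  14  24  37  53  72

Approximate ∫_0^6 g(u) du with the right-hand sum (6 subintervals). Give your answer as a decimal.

Δu = 1.
Sum = 1·[7 + 14 + 24 + 37 + 53 + 72] = 207.

207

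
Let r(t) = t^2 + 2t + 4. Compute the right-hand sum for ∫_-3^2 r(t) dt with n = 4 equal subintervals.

Δt = (2 − (-3))/4 = 1.25.
Right endpoints: -1.75, -0.5, 0.75, 2.
r(-1.75) = 3.5625, r(-0.5) = 3.25, r(0.75) = 6.0625, r(2) = 12.
Sum = Δt · [r(-1.75) + r(-0.5) + r(0.75) + r(2)].
Sum = 31.09375.

31.09375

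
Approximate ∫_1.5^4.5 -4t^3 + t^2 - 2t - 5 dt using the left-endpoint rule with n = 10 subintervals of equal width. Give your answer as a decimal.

Δt = (4.5 − 1.5)/10 = 0.3.
Left endpoints: 1.5, 1.8, 2.1, 2.4, 2.7, 3, 3.3, 3.6, 3.9, 4.2.
f(1.5) = -19.25, f(1.8) = -28.688, f(2.1) = -41.834, f(2.4) = -59.336, f(2.7) = -81.842, f(3) = -110, f(3.3) = -144.458, f(3.6) = -185.864, f(3.9) = -234.866, f(4.2) = -292.112.
Sum = Δt · [f(1.5) + f(1.8) + f(2.1) + ...].
Sum = -359.475.

-359.475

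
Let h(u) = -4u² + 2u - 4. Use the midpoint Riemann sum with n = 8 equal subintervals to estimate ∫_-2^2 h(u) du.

Δu = (2 − (-2))/8 = 0.5.
Midpoints: -1.75, -1.25, -0.75, -0.25, 0.25, 0.75, 1.25, 1.75.
h(-1.75) = -19.75, h(-1.25) = -12.75, h(-0.75) = -7.75, h(-0.25) = -4.75, h(0.25) = -3.75, h(0.75) = -4.75, h(1.25) = -7.75, h(1.75) = -12.75.
Sum = Δu · [h(-1.75) + h(-1.25) + h(-0.75) + ...].
Sum = -37.

-37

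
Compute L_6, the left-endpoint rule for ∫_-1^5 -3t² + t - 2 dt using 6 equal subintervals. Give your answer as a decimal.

-96

Δt = (5 − (-1))/6 = 1.
Left endpoints: -1, 0, 1, 2, 3, 4.
f(-1) = -6, f(0) = -2, f(1) = -4, f(2) = -12, f(3) = -26, f(4) = -46.
Sum = Δt · [f(-1) + f(0) + f(1) + ...].
Sum = -96.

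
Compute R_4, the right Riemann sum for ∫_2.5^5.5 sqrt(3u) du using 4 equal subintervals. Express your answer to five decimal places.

10.81765

Δu = (5.5 − 2.5)/4 = 0.75.
Right endpoints: 3.25, 4, 4.75, 5.5.
f(3.25) ≈ 3.12250, f(4) ≈ 3.46410, f(4.75) ≈ 3.77492, f(5.5) ≈ 4.06202.
Sum = Δu · [f(3.25) + f(4) + f(4.75) + f(5.5)].
Sum ≈ 10.81765.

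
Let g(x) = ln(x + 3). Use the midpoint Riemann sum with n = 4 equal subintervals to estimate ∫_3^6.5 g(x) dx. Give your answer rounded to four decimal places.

7.1387

Δx = (6.5 − 3)/4 = 0.875.
Midpoints: 3.4375, 4.3125, 5.1875, 6.0625.
g(3.4375) ≈ 1.8621, g(4.3125) ≈ 1.9896, g(5.1875) ≈ 2.1026, g(6.0625) ≈ 2.2041.
Sum = Δx · [g(3.4375) + g(4.3125) + g(5.1875) + g(6.0625)].
Sum ≈ 7.1387.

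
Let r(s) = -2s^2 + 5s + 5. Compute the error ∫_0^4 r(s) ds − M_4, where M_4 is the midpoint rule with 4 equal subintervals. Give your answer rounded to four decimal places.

Exact integral: ∫_0^4 r(s) ds ≈ 17.333333.
M_4 = 18.
Error ≈ 17.333333 − 18 ≈ -0.6667.

-0.6667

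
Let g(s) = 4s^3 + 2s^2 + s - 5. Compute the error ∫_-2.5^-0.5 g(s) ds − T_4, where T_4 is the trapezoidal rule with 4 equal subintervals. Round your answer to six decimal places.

Exact integral: ∫_-2.5^-0.5 g(s) ds ≈ -41.66666667.
T_4 = -43.
Error ≈ -41.66666667 − (-43) ≈ 1.333333.

1.333333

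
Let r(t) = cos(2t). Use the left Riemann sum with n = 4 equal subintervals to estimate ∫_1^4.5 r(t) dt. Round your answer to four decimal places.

0.0349

Δt = (4.5 − 1)/4 = 0.875.
Left endpoints: 1, 1.875, 2.75, 3.625.
r(1) ≈ -0.4161, r(1.875) ≈ -0.8206, r(2.75) ≈ 0.7087, r(3.625) ≈ 0.5679.
Sum = Δt · [r(1) + r(1.875) + r(2.75) + r(3.625)].
Sum ≈ 0.0349.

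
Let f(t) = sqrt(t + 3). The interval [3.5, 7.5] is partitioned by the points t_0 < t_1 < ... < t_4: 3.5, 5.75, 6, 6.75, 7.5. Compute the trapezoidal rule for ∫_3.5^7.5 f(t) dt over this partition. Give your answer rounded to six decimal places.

Subinterval widths: 2.25, 0.25, 0.75, 0.75.
f(3.5) ≈ 2.549510, f(5.75) ≈ 2.958040, f(6) ≈ 3.000000, f(6.75) ≈ 3.122499, f(7.5) ≈ 3.240370.
On each subinterval the trapezoid contributes (Δt_i/2)·[f(t_{i-1}) + f(t_i)].
Sum ≈ 11.622761.

11.622761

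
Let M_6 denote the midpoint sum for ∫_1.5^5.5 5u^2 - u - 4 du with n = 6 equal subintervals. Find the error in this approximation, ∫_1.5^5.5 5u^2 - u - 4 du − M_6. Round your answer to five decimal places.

0.74074

Exact integral: ∫_1.5^5.5 f(u) du ≈ 241.6666667.
M_6 ≈ 240.9259259.
Error ≈ 241.6666667 − 240.9259259 ≈ 0.74074.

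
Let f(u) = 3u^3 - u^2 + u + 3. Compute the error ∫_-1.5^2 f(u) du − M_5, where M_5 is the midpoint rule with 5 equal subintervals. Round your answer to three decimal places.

Exact integral: ∫_-1.5^2 f(u) du ≈ 15.78646.
M_5 = 15.6078125.
Error ≈ 15.78646 − 15.6078125 ≈ 0.179.

0.179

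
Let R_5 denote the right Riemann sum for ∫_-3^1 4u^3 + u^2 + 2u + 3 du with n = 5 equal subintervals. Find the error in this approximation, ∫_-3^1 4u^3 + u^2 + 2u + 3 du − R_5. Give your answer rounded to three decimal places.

Exact integral: ∫_-3^1 f(u) du ≈ -66.66667.
R_5 = -26.56.
Error ≈ -66.66667 − (-26.56) ≈ -40.107.

-40.107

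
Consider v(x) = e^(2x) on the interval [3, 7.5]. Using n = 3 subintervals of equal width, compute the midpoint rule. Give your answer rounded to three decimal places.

Δx = (7.5 − 3)/3 = 1.5.
Midpoints: 3.75, 5.25, 6.75.
v(3.75) ≈ 1808.042, v(5.25) ≈ 36315.503, v(6.75) ≈ 729416.370.
Sum = Δx · [v(3.75) + v(5.25) + v(6.75)].
Sum ≈ 1151309.872.

1151309.872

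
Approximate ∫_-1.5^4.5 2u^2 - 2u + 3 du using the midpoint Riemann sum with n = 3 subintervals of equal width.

59

Δu = (4.5 − (-1.5))/3 = 2.
Midpoints: -0.5, 1.5, 3.5.
f(-0.5) = 4.5, f(1.5) = 4.5, f(3.5) = 20.5.
Sum = Δu · [f(-0.5) + f(1.5) + f(3.5)].
Sum = 59.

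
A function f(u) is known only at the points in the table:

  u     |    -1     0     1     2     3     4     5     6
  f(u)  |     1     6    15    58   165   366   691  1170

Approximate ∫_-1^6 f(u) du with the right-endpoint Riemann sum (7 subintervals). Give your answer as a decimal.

2471

Δu = 1.
Sum = 1·[6 + 15 + 58 + 165 + 366 + 691 + 1170] = 2471.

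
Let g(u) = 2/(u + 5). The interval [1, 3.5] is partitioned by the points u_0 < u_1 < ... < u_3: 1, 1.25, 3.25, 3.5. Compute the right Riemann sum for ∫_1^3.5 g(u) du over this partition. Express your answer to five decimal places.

Subinterval widths: 0.25, 2, 0.25.
Right endpoints: 1.25, 3.25, 3.5.
g(1.25) = 0.32, g(3.25) = 8/33, g(3.5) = 4/17.
Sum = Σ Δu_i · g(u_i).
Sum ≈ 0.62367.

0.62367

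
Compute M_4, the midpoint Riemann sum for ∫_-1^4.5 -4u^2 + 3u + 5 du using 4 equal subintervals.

-62.9921875

Δu = (4.5 − (-1))/4 = 1.375.
Midpoints: -0.3125, 1.0625, 2.4375, 3.8125.
f(-0.3125) = 3.671875, f(1.0625) = 3.671875, f(2.4375) = -11.453125, f(3.8125) = -41.703125.
Sum = Δu · [f(-0.3125) + f(1.0625) + f(2.4375) + f(3.8125)].
Sum = -62.9921875.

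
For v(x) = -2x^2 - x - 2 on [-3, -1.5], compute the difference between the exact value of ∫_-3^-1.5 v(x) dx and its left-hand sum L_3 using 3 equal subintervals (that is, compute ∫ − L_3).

3.125

Exact integral: ∫_-3^-1.5 v(x) dx = -15.375.
L_3 = -18.5.
Error = -15.375 − (-18.5) = 3.125.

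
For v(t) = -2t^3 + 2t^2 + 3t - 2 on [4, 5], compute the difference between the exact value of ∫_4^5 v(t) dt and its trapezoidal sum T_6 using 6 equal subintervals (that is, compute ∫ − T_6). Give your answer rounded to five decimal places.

0.11574

Exact integral: ∫_4^5 v(t) dt ≈ -132.3333333.
T_6 ≈ -132.4490741.
Error ≈ -132.3333333 − (-132.4490741) ≈ 0.11574.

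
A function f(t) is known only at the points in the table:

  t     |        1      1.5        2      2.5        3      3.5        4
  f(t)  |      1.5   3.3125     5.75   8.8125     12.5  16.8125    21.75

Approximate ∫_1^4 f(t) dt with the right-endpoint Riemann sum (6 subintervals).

Δt = 0.5.
Sum = 0.5·[3.3125 + 5.75 + 8.8125 + 12.5 + 16.8125 + 21.75] = 34.46875.

34.46875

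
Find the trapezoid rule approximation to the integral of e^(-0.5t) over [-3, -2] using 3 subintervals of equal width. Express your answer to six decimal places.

Δt = (-2 − (-3))/3 = 1/3.
f(-3) ≈ 4.481689, f(-8/3) ≈ 3.793668, f(-7/3) ≈ 3.211271, f(-2) ≈ 2.718282.
T_3 = (Δt/2)·[f(t_0) + 2f(t_1) + 2f(t_2) + f(t_3)].
Sum ≈ 3.534975.

3.534975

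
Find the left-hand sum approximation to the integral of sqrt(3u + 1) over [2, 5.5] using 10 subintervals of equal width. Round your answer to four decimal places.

Δu = (5.5 − 2)/10 = 0.35.
Left endpoints: 2, 2.35, 2.7, 3.05, 3.4, 3.75, 4.1, 4.45, 4.8, 5.15.
f(2) ≈ 2.6458, f(2.35) ≈ 2.8373, f(2.7) ≈ 3.0166, f(3.05) ≈ 3.1859, f(3.4) ≈ 3.3466, f(3.75) ≈ 3.5000, f(4.1) ≈ 3.6469, f(4.45) ≈ 3.7881, f(4.8) ≈ 3.9243, f(5.15) ≈ 4.0559.
Sum = Δu · [f(2) + f(2.35) + f(2.7) + ...].
Sum ≈ 11.8816.

11.8816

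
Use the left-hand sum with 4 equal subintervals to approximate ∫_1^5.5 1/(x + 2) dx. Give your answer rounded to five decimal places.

Δx = (5.5 − 1)/4 = 1.125.
Left endpoints: 1, 2.125, 3.25, 4.375.
f(1) = 1/3, f(2.125) = 8/33, f(3.25) = 4/21, f(4.375) = 8/51.
Sum = Δx · [f(1) + f(2.125) + f(3.25) + f(4.375)].
Sum ≈ 1.03848.

1.03848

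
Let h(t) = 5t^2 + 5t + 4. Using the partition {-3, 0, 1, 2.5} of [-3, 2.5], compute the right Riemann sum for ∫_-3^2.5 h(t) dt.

Subinterval widths: 3, 1, 1.5.
Right endpoints: 0, 1, 2.5.
h(0) = 4, h(1) = 14, h(2.5) = 47.75.
Sum = Σ Δt_i · h(t_i).
Sum = 97.625.

97.625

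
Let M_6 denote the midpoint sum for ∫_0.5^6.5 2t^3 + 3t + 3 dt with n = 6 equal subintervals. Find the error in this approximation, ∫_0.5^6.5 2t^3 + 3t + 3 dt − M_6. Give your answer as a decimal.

10.5

Exact integral: ∫_0.5^6.5 f(t) dt = 973.5.
M_6 = 963.
Error = 973.5 − 963 = 10.5.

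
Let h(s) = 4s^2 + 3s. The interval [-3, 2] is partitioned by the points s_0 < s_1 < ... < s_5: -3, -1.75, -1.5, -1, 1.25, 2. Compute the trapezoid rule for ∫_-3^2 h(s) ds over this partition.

48.4375

Subinterval widths: 1.25, 0.25, 0.5, 2.25, 0.75.
h(-3) = 27, h(-1.75) = 7, h(-1.5) = 4.5, h(-1) = 1, h(1.25) = 10, h(2) = 22.
On each subinterval the trapezoid contributes (Δs_i/2)·[h(s_{i-1}) + h(s_i)].
Sum = 48.4375.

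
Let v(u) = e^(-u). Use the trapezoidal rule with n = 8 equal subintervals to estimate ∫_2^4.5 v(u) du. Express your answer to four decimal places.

Δu = (4.5 − 2)/8 = 0.3125.
v(2) ≈ 0.1353, v(2.3125) ≈ 0.0990, v(2.625) ≈ 0.0724, v(2.9375) ≈ 0.0530, v(3.25) ≈ 0.0388, v(3.5625) ≈ 0.0284, v(3.875) ≈ 0.0208, v(4.1875) ≈ 0.0152, v(4.5) ≈ 0.0111.
T_8 = (Δu/2)·[v(u_0) + 2v(u_1) + ... + 2v(u_{7}) + v(u_8)].
Sum ≈ 0.1252.

0.1252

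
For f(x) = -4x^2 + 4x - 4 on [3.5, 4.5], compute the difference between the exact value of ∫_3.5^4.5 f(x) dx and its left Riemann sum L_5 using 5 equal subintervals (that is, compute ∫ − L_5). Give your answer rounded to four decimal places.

Exact integral: ∫_3.5^4.5 f(x) dx ≈ -52.333333.
L_5 = -49.56.
Error ≈ -52.333333 − (-49.56) ≈ -2.7733.

-2.7733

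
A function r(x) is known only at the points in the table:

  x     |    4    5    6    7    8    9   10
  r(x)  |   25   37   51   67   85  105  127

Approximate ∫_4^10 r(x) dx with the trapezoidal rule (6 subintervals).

421

Δx = 1.
T_6 = (1/2)·[25 + 2·37 + 2·51 + 2·67 + 2·85 + 2·105 + 127] = 421.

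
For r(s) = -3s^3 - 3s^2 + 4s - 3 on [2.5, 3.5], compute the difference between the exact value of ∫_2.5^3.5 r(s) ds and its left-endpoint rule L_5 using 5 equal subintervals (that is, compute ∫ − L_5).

-9.375

Exact integral: ∫_2.5^3.5 r(s) ds = -101.5.
L_5 = -92.125.
Error = -101.5 − (-92.125) = -9.375.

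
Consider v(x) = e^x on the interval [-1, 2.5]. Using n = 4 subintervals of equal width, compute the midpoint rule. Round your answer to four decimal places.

Δx = (2.5 − (-1))/4 = 0.875.
Midpoints: -0.5625, 0.3125, 1.1875, 2.0625.
v(-0.5625) ≈ 0.5698, v(0.3125) ≈ 1.3668, v(1.1875) ≈ 3.2789, v(2.0625) ≈ 7.8656.
Sum = Δx · [v(-0.5625) + v(0.3125) + v(1.1875) + v(2.0625)].
Sum ≈ 11.4460.

11.4460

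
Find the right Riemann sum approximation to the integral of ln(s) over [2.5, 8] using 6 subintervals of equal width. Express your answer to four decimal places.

9.3588

Δs = (8 − 2.5)/6 = 11/12.
Right endpoints: 41/12, 13/3, 5.25, 37/6, 85/12, 8.
f(41/12) ≈ 1.2287, f(13/3) ≈ 1.4663, f(5.25) ≈ 1.6582, f(37/6) ≈ 1.8192, f(85/12) ≈ 1.9577, f(8) ≈ 2.0794.
Sum = Δs · [f(41/12) + f(13/3) + f(5.25) + ...].
Sum ≈ 9.3588.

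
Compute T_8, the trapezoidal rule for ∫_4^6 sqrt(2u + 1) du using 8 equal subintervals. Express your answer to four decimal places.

Δu = (6 − 4)/8 = 0.25.
f(4) ≈ 3.0000, f(4.25) ≈ 3.0822, f(4.5) ≈ 3.1623, f(4.75) ≈ 3.2404, f(5) ≈ 3.3166, f(5.25) ≈ 3.3912, f(5.5) ≈ 3.4641, f(5.75) ≈ 3.5355, f(6) ≈ 3.6056.
T_8 = (Δu/2)·[f(u_0) + 2f(u_1) + ... + 2f(u_{7}) + f(u_8)].
Sum ≈ 6.6238.

6.6238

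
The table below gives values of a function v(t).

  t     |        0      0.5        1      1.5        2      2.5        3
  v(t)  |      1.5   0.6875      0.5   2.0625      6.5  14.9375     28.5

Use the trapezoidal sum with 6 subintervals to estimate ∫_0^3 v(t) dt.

19.84375

Δt = 0.5.
T_6 = (0.5/2)·[1.5 + 2·0.6875 + 2·0.5 + 2·2.0625 + 2·6.5 + 2·14.9375 + 28.5] = 19.84375.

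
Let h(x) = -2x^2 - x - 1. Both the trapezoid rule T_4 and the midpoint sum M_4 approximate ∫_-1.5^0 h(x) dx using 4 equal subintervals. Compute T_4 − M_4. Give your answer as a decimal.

-0.10546875

T_4 = -2.6953125.
M_4 = -2.58984375.
T_4 − M_4 = -0.10546875.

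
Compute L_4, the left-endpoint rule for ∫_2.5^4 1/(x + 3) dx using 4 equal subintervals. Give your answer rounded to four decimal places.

Δx = (4 − 2.5)/4 = 0.375.
Left endpoints: 2.5, 2.875, 3.25, 3.625.
f(2.5) = 2/11, f(2.875) = 8/47, f(3.25) = 0.16, f(3.625) = 8/53.
Sum = Δx · [f(2.5) + f(2.875) + f(3.25) + f(3.625)].
Sum ≈ 0.2486.

0.2486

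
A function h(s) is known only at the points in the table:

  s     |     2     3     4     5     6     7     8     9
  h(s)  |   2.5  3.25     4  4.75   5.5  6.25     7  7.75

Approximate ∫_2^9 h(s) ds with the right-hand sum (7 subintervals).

Δs = 1.
Sum = 1·[3.25 + 4 + 4.75 + 5.5 + 6.25 + 7 + 7.75] = 38.5.

38.5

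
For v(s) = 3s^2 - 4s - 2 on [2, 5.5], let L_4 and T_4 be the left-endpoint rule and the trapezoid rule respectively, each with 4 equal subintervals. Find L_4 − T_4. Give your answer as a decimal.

L_4 = 71.88671875.
T_4 = 100.21484375.
L_4 − T_4 = -28.328125.

-28.328125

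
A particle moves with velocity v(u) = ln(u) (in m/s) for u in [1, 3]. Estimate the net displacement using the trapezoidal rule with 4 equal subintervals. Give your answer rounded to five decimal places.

1.28210

Δu = (3 − 1)/4 = 0.5.
v(1) ≈ 0.00000, v(1.5) ≈ 0.40547, v(2) ≈ 0.69315, v(2.5) ≈ 0.91629, v(3) ≈ 1.09861.
T_4 = (Δu/2)·[v(u_0) + 2v(u_1) + 2v(u_2) + 2v(u_3) + v(u_4)].
Sum ≈ 1.28210.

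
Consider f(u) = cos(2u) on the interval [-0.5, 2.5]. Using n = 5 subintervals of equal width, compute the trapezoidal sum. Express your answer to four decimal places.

Δu = (2.5 − (-0.5))/5 = 0.6.
f(-0.5) ≈ 0.5403, f(0.1) ≈ 0.9801, f(0.7) ≈ 0.1700, f(1.3) ≈ -0.8569, f(1.9) ≈ -0.7910, f(2.5) ≈ 0.2837.
T_5 = (Δu/2)·[f(u_0) + 2f(u_1) + ... + 2f(u_{4}) + f(u_5)].
Sum ≈ -0.0515.

-0.0515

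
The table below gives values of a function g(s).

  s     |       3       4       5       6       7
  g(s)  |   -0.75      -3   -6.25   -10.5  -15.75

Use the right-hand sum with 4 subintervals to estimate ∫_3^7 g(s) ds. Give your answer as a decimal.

-35.5

Δs = 1.
Sum = 1·[(-3) + (-6.25) + (-10.5) + (-15.75)] = -35.5.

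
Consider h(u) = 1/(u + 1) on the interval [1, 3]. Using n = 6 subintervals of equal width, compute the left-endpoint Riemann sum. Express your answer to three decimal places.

0.737

Δu = (3 − 1)/6 = 1/3.
Left endpoints: 1, 4/3, 5/3, 2, 7/3, 8/3.
h(1) = 0.5, h(4/3) = 3/7, h(5/3) = 0.375, h(2) = 1/3, h(7/3) = 0.3, h(8/3) = 3/11.
Sum = Δu · [h(1) + h(4/3) + h(5/3) + ...].
Sum ≈ 0.737.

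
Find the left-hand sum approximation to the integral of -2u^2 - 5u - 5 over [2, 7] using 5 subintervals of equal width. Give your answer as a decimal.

Δu = (7 − 2)/5 = 1.
Left endpoints: 2, 3, 4, 5, 6.
f(2) = -23, f(3) = -38, f(4) = -57, f(5) = -80, f(6) = -107.
Sum = Δu · [f(2) + f(3) + f(4) + f(5) + f(6)].
Sum = -305.

-305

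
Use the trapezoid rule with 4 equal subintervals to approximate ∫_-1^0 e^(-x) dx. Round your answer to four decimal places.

1.7272

Δx = (0 − (-1))/4 = 0.25.
f(-1) ≈ 2.7183, f(-0.75) ≈ 2.1170, f(-0.5) ≈ 1.6487, f(-0.25) ≈ 1.2840, f(0) ≈ 1.0000.
T_4 = (Δx/2)·[f(x_0) + 2f(x_1) + 2f(x_2) + 2f(x_3) + f(x_4)].
Sum ≈ 1.7272.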